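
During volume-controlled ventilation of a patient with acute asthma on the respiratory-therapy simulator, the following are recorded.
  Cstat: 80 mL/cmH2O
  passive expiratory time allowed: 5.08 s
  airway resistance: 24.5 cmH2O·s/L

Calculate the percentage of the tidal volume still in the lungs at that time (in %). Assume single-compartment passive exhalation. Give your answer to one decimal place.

7.5

τ = R × C = 24.5 × 80 mL/cmH2O = 24.5 × 0.080 L/cmH2O = 1.96 s.
Passive exhalation: V(t)/V₀ = e^(−t/τ) = e^(−5.08/1.96) = 0.07488.
Fraction remaining = 0.07488 → 7.488%.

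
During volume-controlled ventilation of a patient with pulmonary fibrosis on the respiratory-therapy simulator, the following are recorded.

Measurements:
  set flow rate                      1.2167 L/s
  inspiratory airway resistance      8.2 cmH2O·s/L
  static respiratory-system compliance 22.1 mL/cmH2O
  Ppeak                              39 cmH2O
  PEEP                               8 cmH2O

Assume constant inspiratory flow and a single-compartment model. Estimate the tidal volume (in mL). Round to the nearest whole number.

465

Equation of motion (constant flow): PIP = Vt/C + R·V̇ + PEEP.
Vt/C = PIP − R·V̇ − PEEP = 39 − 9.977 − 8 = 21.023 cmH2O.
Vt = C × 21.023 = 22.1 × 21.023 = 464.61 mL.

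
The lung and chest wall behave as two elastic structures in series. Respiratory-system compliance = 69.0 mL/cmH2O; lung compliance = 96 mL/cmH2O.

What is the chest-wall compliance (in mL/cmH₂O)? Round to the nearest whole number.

245

1/Ccw = 1/Crs − 1/CL.
1/Ccw = 1/69.0 − 1/96 = 0.004076.
Ccw = 245.34 mL/cmH2O.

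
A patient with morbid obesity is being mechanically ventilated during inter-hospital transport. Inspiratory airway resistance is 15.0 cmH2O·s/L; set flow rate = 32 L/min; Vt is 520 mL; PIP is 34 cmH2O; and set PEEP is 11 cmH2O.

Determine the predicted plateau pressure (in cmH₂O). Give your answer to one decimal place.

Flow: 32 L/min ÷ 60 = 0.5333 L/s.
Pplat = PIP − Raw × flow = 34 − 15.0 × 0.5333 = 34 − 8.0 = 26.0 cmH2O.

26.0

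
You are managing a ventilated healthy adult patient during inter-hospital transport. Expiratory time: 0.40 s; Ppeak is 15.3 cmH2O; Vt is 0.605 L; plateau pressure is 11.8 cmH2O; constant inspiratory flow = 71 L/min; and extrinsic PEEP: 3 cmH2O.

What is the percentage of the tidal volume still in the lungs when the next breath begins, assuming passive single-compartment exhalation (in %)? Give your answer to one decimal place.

14.0

Flow: 71 L/min ÷ 60 = 1.1833 L/s.
R = (PIP − Pplat)/V̇ = (15.3 − 11.8) / 1.1833 = 3.5/1.1833 = 2.958 cmH2O·s/L.
C = Vt/(Pplat − PEEP) = 605.0 / (11.8 − 3) = 605.0/8.8 = 68.75 mL/cmH2O.
τ = R × C = 2.958 × 0.06875 L/cmH2O = 0.2034 s.
Fraction remaining at end-expiration = e^(−Te/τ) = e^(−0.40/0.2034) = 0.1399 → 13.99%.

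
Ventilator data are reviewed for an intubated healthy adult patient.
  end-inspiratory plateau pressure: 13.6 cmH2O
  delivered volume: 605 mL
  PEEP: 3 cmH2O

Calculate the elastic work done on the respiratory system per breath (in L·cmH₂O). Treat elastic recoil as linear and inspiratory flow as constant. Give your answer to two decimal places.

Elastic work ≈ ½ × (Pplat − PEEP) × Vt = 0.5 × (13.6 − 3) × 0.605 L = 0.5 × 10.6 × 0.605 = 3.207 L·cmH2O.

3.21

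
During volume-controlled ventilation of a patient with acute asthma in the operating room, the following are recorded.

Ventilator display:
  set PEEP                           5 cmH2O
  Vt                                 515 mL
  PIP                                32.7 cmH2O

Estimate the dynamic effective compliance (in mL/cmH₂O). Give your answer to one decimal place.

Dynamic compliance = Vt / (PIP − PEEP) = 515 / (32.7 − 5) = 515 / 27.7 = 18.592 mL/cmH2O.

18.6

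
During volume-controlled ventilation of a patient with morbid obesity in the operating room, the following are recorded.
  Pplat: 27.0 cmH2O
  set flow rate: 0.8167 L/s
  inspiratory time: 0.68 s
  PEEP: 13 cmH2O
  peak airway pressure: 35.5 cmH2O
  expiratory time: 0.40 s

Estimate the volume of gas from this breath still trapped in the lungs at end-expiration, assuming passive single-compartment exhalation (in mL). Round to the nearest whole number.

211

Vt = flow × Ti = 0.8167 L/s × 0.68 s × 1000 mL/L = 555.36 mL.
R = (PIP − Pplat)/V̇ = (35.5 − 27.0) / 0.8167 = 8.5/0.8167 = 10.408 cmH2O·s/L.
C = Vt/(Pplat − PEEP) = 555.36 / (27.0 − 13) = 555.36/14.0 = 39.669 mL/cmH2O.
τ = R × C = 10.408 × 0.03967 L/cmH2O = 0.4129 s.
Fraction remaining = e^(−Te/τ) = e^(−0.40/0.4129) = 0.3796.
Trapped volume = 555.36 × 0.3796 = 210.81 mL.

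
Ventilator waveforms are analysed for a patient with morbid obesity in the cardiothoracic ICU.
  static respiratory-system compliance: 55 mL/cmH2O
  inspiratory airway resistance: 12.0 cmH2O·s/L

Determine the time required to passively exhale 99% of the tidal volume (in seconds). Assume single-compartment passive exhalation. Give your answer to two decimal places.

3.04

τ = R × C = 12.0 × 55 mL/cmH2O = 12.0 × 0.055 L/cmH2O = 0.66 s.
Exhaled fraction f = 1 − e^(−t/τ) → t = −τ·ln(1 − f) = −0.66·ln(0.01) = 3.039 s.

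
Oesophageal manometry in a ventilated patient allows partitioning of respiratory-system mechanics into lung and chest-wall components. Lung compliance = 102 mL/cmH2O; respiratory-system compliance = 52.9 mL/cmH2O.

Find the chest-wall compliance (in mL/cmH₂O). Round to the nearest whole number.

1/Ccw = 1/Crs − 1/CL.
1/Ccw = 1/52.9 − 1/102 = 0.0091.
Ccw = 109.89 mL/cmH2O.

110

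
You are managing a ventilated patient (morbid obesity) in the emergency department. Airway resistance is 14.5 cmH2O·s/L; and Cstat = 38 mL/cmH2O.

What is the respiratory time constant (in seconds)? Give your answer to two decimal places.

0.55

τ = R × C = 14.5 × 38 mL/cmH2O = 14.5 × 0.038 L/cmH2O = 0.551 s.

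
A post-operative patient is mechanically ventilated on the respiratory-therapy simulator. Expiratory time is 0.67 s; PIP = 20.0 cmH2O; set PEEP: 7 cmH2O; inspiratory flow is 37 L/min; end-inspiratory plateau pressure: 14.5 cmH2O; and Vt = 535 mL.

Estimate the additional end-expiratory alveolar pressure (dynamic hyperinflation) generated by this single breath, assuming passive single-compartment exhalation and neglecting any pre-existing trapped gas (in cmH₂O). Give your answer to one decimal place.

2.6

Flow: 37 L/min ÷ 60 = 0.6167 L/s.
R = (PIP − Pplat)/V̇ = (20.0 − 14.5) / 0.6167 = 5.5/0.6167 = 8.918 cmH2O·s/L.
C = Vt/(Pplat − PEEP) = 535.0 / (14.5 − 7) = 535.0/7.5 = 71.333 mL/cmH2O.
τ = R × C = 8.918 × 0.07133 L/cmH2O = 0.6361 s.
Fraction remaining = e^(−Te/τ) = e^(−0.67/0.6361) = 0.3488; trapped volume = 535.0 × 0.3488 = 186.61 mL.
Additional alveolar pressure from trapping ≈ V_trapped / C = 186.61 / 71.333 = 2.616 cmH2O.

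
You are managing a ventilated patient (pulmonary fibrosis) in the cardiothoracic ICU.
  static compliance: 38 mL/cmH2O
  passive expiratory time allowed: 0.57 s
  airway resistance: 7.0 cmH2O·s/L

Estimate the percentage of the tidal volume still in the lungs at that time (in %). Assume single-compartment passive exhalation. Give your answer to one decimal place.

11.7

τ = R × C = 7.0 × 38 mL/cmH2O = 7.0 × 0.038 L/cmH2O = 0.266 s.
Passive exhalation: V(t)/V₀ = e^(−t/τ) = e^(−0.57/0.266) = 0.1173.
Fraction remaining = 0.1173 → 11.73%.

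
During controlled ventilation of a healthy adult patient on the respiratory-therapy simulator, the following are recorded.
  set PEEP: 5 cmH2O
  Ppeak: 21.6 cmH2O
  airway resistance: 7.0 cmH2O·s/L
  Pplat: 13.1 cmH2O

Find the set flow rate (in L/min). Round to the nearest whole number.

73

flow = (PIP − Pplat) / Raw = (21.6 − 13.1) / 7.0 = 1.214 L/s × 60 = 72.84 L/min.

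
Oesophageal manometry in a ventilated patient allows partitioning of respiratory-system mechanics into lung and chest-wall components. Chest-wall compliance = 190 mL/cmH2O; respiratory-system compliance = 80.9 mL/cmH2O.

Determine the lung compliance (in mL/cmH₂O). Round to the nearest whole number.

1/CL = 1/Crs − 1/Ccw.
1/CL = 1/80.9 − 1/190 = 0.007098.
CL = 140.88 mL/cmH2O.

141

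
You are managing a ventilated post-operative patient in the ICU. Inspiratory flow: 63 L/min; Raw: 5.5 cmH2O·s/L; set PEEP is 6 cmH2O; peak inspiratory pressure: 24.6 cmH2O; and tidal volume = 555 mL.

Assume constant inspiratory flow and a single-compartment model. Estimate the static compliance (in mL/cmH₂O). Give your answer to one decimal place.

Flow: 63 L/min ÷ 60 = 1.05 L/s.
Equation of motion (constant flow): PIP = Vt/C + R·V̇ + PEEP.
Vt/C = PIP − R·V̇ − PEEP = 24.6 − 5.5×1.05 − 6 = 24.6 − 5.775 − 6 = 12.825 cmH2O.
C = Vt / 12.825 = 555 / 12.825 = 43.275 mL/cmH2O.

43.3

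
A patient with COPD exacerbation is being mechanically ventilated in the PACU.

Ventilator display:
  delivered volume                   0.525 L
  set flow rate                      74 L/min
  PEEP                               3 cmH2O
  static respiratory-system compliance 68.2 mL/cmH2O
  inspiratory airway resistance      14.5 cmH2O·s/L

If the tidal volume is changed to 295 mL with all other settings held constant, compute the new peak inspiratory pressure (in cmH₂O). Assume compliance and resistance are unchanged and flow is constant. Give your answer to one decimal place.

Flow: 74 L/min ÷ 60 = 1.2333 L/s.
PIP = Vt/C + R·V̇ + PEEP (constant-flow equation of motion).
Only the elastic term changes: ΔPIP = ΔVt / C = (295 − 525) / 68.2 = -3.372 cmH2O.
Original PIP = 525/68.2 + 14.5×1.2333 + 3 = 28.581 cmH2O; new PIP = 28.581 + (-3.372) = 25.209 cmH2O.

25.2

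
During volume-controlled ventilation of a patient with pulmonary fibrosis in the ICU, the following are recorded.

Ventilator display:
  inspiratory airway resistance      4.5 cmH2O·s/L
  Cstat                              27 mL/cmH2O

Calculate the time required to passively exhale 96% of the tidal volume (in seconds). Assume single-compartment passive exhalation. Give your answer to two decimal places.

0.39

τ = R × C = 4.5 × 27 mL/cmH2O = 4.5 × 0.027 L/cmH2O = 0.1215 s.
Exhaled fraction f = 1 − e^(−t/τ) → t = −τ·ln(1 − f) = −0.1215·ln(0.04) = 0.3911 s.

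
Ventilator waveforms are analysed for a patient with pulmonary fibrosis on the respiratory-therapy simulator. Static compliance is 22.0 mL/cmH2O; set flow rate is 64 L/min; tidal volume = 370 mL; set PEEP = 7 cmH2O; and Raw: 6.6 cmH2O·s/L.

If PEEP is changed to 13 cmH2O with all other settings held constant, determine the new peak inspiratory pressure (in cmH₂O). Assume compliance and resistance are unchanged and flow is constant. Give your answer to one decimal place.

Flow: 64 L/min ÷ 60 = 1.0667 L/s.
PIP = Vt/C + R·V̇ + PEEP (constant-flow equation of motion).
Only the baseline term changes: ΔPIP = ΔPEEP = 13 − 7 = 6.0 cmH2O.
Original PIP = 370/22.0 + 6.6×1.0667 + 7 = 30.858 cmH2O; new PIP = 30.858 + (6.0) = 36.858 cmH2O.

36.9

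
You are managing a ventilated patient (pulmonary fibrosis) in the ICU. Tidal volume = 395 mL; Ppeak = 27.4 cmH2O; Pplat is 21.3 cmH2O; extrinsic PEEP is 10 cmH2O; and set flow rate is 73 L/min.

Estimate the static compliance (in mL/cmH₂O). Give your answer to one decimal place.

35.0

Cstat = Vt / (Pplat − PEEP) = 395 / (21.3 − 10) = 395 / 11.3 = 34.956 mL/cmH2O.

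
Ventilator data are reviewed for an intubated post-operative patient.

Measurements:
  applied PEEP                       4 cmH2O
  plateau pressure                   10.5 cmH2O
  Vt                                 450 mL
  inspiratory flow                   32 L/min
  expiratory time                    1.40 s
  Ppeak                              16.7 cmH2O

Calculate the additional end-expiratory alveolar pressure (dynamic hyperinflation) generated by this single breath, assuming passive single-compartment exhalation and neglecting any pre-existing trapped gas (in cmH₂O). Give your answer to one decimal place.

Flow: 32 L/min ÷ 60 = 0.5333 L/s.
R = (PIP − Pplat)/V̇ = (16.7 − 10.5) / 0.5333 = 6.2/0.5333 = 11.626 cmH2O·s/L.
C = Vt/(Pplat − PEEP) = 450.0 / (10.5 − 4) = 450.0/6.5 = 69.231 mL/cmH2O.
τ = R × C = 11.626 × 0.06923 L/cmH2O = 0.8049 s.
Fraction remaining = e^(−Te/τ) = e^(−1.40/0.8049) = 0.1756; trapped volume = 450.0 × 0.1756 = 79.02 mL.
Additional alveolar pressure from trapping ≈ V_trapped / C = 79.02 / 69.231 = 1.141 cmH2O.

1.1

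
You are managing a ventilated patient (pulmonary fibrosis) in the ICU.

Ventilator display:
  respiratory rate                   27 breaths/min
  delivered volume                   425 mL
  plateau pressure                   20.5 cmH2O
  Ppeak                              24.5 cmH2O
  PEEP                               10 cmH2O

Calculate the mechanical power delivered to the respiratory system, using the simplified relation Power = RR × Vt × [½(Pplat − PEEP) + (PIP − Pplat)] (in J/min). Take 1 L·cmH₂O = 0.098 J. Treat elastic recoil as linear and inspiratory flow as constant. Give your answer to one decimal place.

Per-breath work = Vt × [½(Pplat−PEEP) + (PIP−Pplat)] = 0.425 × [0.5×10.5 + 4.0] = 0.425 × 9.25 = 3.931 L·cmH2O.
Power = 27 × 3.931 = 106.14 L·cmH2O/min.
× 0.098 J/(L·cmH2O) → 10.402 J/min.

10.4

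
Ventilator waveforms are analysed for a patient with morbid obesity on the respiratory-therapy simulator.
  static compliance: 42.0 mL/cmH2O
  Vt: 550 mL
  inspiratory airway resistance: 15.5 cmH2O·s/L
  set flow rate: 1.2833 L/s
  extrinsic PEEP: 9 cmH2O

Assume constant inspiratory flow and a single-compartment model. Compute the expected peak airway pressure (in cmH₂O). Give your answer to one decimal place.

42.0

Equation of motion (constant flow): PIP = Vt/C + R·V̇ + PEEP.
PIP = 550/42.0 + 15.5×1.2833 + 9 = 13.095 + 19.891 + 9 = 41.986 cmH2O.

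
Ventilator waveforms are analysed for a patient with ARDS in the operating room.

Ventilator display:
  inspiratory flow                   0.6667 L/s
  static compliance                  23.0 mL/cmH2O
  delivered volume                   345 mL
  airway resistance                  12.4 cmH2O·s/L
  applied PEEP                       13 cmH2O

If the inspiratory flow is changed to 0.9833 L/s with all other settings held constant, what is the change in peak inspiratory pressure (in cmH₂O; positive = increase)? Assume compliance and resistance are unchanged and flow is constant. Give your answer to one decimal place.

PIP = Vt/C + R·V̇ + PEEP (constant-flow equation of motion).
Only the resistive term changes: ΔPIP = R × ΔV̇ = 12.4 × (0.9833 − 0.6667) = 12.4 × 0.3166 = 3.926 cmH2O.

3.9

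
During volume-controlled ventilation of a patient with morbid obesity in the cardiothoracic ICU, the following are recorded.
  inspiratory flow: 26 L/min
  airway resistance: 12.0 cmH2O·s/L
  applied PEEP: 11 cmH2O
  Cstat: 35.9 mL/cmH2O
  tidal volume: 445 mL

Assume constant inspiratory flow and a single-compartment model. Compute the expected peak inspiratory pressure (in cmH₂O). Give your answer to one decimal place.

28.6

Flow: 26 L/min ÷ 60 = 0.4333 L/s.
Equation of motion (constant flow): PIP = Vt/C + R·V̇ + PEEP.
PIP = 445/35.9 + 12.0×0.4333 + 11 = 12.396 + 5.2 + 11 = 28.596 cmH2O.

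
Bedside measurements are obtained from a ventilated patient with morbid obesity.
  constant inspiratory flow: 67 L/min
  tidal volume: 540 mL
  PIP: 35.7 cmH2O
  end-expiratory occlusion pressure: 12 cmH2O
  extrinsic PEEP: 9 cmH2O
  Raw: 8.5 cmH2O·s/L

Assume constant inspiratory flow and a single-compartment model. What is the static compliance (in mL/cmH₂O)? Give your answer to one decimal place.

Flow: 67 L/min ÷ 60 = 1.1167 L/s.
Total PEEP = 12 cmH2O (set 9 + intrinsic 3); this is the baseline alveolar pressure.
Equation of motion (constant flow): PIP = Vt/C + R·V̇ + PEEP.
Vt/C = PIP − R·V̇ − PEEP = 35.7 − 8.5×1.1167 − 12 = 35.7 − 9.492 − 12 = 14.208 cmH2O.
C = Vt / 14.208 = 540 / 14.208 = 38.007 mL/cmH2O.

38.0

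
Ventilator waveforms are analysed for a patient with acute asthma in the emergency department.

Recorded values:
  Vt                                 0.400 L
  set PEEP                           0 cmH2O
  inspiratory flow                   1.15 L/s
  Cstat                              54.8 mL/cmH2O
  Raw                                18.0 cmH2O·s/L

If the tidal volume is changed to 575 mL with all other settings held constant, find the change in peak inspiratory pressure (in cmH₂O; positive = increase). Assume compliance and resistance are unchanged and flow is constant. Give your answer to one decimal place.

3.2

PIP = Vt/C + R·V̇ + PEEP (constant-flow equation of motion).
Only the elastic term changes: ΔPIP = ΔVt / C = (575 − 400) / 54.8 = 3.193 cmH2O.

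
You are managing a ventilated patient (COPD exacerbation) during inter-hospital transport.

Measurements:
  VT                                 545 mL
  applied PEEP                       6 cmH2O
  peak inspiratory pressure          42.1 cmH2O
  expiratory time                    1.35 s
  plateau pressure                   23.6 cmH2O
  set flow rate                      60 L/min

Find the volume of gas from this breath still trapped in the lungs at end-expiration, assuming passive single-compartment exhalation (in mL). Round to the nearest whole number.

Flow: 60 L/min ÷ 60 = 1 L/s.
R = (PIP − Pplat)/V̇ = (42.1 − 23.6) / 1 = 18.5/1 = 18.5 cmH2O·s/L.
C = Vt/(Pplat − PEEP) = 545.0 / (23.6 − 6) = 545.0/17.6 = 30.966 mL/cmH2O.
τ = R × C = 18.5 × 0.03097 L/cmH2O = 0.5729 s.
Fraction remaining = e^(−Te/τ) = e^(−1.35/0.5729) = 0.09476.
Trapped volume = 545.0 × 0.09476 = 51.644 mL.

52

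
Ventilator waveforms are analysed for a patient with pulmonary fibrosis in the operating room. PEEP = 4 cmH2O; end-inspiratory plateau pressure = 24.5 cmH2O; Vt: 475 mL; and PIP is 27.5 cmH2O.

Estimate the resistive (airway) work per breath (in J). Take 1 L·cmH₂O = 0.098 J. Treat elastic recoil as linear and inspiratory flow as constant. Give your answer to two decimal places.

With constant inspiratory flow the resistive pressure is constant at PIP − Pplat = 27.5 − 24.5 = 3.0 cmH2O, so resistive work = 3.0 × 0.475 = 1.425 L·cmH2O.
× 0.098 J/(L·cmH2O) → 0.1397 J.

0.14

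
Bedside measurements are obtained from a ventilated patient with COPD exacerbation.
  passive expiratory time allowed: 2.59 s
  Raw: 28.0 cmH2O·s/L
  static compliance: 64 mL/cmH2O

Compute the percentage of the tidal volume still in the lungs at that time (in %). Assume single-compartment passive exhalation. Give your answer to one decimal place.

23.6

τ = R × C = 28.0 × 64 mL/cmH2O = 28.0 × 0.064 L/cmH2O = 1.792 s.
Passive exhalation: V(t)/V₀ = e^(−t/τ) = e^(−2.59/1.792) = 0.2357.
Fraction remaining = 0.2357 → 23.57%.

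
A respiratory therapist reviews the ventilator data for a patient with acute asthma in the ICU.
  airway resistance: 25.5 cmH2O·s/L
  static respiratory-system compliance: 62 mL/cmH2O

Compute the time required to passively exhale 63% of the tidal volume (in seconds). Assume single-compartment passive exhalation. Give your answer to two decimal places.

1.57

τ = R × C = 25.5 × 62 mL/cmH2O = 25.5 × 0.062 L/cmH2O = 1.581 s.
Exhaled fraction f = 1 − e^(−t/τ) → t = −τ·ln(1 − f) = −1.581·ln(0.37) = 1.572 s.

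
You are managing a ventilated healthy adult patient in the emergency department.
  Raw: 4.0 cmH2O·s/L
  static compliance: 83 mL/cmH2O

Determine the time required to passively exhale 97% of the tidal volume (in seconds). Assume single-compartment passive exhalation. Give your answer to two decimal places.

τ = R × C = 4.0 × 83 mL/cmH2O = 4.0 × 0.083 L/cmH2O = 0.332 s.
Exhaled fraction f = 1 − e^(−t/τ) → t = −τ·ln(1 − f) = −0.332·ln(0.03) = 1.164 s.

1.16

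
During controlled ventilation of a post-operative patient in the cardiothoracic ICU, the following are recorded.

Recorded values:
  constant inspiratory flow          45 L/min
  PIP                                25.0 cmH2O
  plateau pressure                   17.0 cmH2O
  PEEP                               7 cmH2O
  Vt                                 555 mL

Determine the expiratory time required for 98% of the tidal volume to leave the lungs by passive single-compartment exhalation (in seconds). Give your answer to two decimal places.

Flow: 45 L/min ÷ 60 = 0.75 L/s.
R = (PIP − Pplat)/V̇ = (25.0 − 17.0) / 0.75 = 8.0/0.75 = 10.667 cmH2O·s/L.
C = Vt/(Pplat − PEEP) = 555.0 / (17.0 − 7) = 555.0/10.0 = 55.5 mL/cmH2O.
τ = R × C = 10.667 × 0.0555 L/cmH2O = 0.592 s.
t = −τ·ln(1 − 0.98) = −0.592·ln(0.02) = 2.316 s.

2.32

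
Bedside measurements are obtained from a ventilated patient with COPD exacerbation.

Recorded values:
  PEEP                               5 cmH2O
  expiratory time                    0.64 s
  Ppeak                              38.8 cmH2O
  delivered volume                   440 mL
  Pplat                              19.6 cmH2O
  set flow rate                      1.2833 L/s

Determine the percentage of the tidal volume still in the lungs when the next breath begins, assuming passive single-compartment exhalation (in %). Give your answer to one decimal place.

R = (PIP − Pplat)/V̇ = (38.8 − 19.6) / 1.2833 = 19.2/1.2833 = 14.961 cmH2O·s/L.
C = Vt/(Pplat − PEEP) = 440.0 / (19.6 − 5) = 440.0/14.6 = 30.137 mL/cmH2O.
τ = R × C = 14.961 × 0.03014 L/cmH2O = 0.4509 s.
Fraction remaining at end-expiration = e^(−Te/τ) = e^(−0.64/0.4509) = 0.2419 → 24.19%.

24.2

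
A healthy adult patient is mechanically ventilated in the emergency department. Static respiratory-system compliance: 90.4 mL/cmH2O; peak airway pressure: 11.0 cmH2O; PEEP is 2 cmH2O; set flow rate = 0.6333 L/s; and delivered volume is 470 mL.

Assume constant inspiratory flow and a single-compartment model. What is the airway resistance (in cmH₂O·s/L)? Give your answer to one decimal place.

6.0

Equation of motion (constant flow): PIP = Vt/C + R·V̇ + PEEP.
R·V̇ = PIP − Vt/C − PEEP = 11.0 − 470/90.4 − 2 = 11.0 − 5.199 − 2 = 3.801 cmH2O.
R = 3.801 / 0.6333 = 6.002 cmH2O·s/L.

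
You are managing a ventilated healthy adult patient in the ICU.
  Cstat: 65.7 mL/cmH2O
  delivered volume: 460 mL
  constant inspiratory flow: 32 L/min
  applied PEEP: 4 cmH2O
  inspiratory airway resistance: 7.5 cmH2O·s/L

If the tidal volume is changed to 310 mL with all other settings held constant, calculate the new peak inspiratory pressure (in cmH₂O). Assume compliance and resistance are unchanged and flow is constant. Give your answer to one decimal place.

Flow: 32 L/min ÷ 60 = 0.5333 L/s.
PIP = Vt/C + R·V̇ + PEEP (constant-flow equation of motion).
Only the elastic term changes: ΔPIP = ΔVt / C = (310 − 460) / 65.7 = -2.283 cmH2O.
Original PIP = 460/65.7 + 7.5×0.5333 + 4 = 15.001 cmH2O; new PIP = 15.001 + (-2.283) = 12.718 cmH2O.

12.7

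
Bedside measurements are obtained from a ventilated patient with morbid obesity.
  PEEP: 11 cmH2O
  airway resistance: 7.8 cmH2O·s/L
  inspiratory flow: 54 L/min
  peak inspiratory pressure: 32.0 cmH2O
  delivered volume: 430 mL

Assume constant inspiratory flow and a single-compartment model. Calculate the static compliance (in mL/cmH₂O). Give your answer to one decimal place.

30.8

Flow: 54 L/min ÷ 60 = 0.9 L/s.
Equation of motion (constant flow): PIP = Vt/C + R·V̇ + PEEP.
Vt/C = PIP − R·V̇ − PEEP = 32.0 − 7.8×0.9 − 11 = 32.0 − 7.02 − 11 = 13.98 cmH2O.
C = Vt / 13.98 = 430 / 13.98 = 30.758 mL/cmH2O.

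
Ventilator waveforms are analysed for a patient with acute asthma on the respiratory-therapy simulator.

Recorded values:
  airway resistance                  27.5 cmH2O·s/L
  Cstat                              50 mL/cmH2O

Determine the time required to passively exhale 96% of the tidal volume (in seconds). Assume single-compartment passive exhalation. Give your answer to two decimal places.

4.43

τ = R × C = 27.5 × 50 mL/cmH2O = 27.5 × 0.050 L/cmH2O = 1.375 s.
Exhaled fraction f = 1 − e^(−t/τ) → t = −τ·ln(1 − f) = −1.375·ln(0.04) = 4.426 s.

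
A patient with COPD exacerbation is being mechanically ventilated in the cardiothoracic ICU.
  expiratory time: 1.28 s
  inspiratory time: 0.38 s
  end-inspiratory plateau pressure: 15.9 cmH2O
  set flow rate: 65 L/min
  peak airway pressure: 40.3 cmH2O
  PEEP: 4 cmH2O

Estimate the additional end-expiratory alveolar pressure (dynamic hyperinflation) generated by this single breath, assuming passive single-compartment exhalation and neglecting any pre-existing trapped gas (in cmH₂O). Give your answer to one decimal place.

Flow: 65 L/min ÷ 60 = 1.0833 L/s.
Vt = flow × Ti = 1.0833 L/s × 0.38 s × 1000 mL/L = 411.65 mL.
R = (PIP − Pplat)/V̇ = (40.3 − 15.9) / 1.0833 = 24.4/1.0833 = 22.524 cmH2O·s/L.
C = Vt/(Pplat − PEEP) = 411.65 / (15.9 − 4) = 411.65/11.9 = 34.592 mL/cmH2O.
τ = R × C = 22.524 × 0.03459 L/cmH2O = 0.7791 s.
Fraction remaining = e^(−Te/τ) = e^(−1.28/0.7791) = 0.1934; trapped volume = 411.65 × 0.1934 = 79.613 mL.
Additional alveolar pressure from trapping ≈ V_trapped / C = 79.613 / 34.592 = 2.301 cmH2O.

2.3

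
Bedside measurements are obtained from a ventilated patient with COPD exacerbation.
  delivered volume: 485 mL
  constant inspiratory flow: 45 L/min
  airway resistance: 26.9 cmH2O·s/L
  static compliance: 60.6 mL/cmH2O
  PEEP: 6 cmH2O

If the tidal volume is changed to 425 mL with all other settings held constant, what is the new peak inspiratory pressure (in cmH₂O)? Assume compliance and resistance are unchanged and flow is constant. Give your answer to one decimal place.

Flow: 45 L/min ÷ 60 = 0.75 L/s.
PIP = Vt/C + R·V̇ + PEEP (constant-flow equation of motion).
Only the elastic term changes: ΔPIP = ΔVt / C = (425 − 485) / 60.6 = -0.9901 cmH2O.
Original PIP = 485/60.6 + 26.9×0.75 + 6 = 34.178 cmH2O; new PIP = 34.178 + (-0.9901) = 33.188 cmH2O.

33.2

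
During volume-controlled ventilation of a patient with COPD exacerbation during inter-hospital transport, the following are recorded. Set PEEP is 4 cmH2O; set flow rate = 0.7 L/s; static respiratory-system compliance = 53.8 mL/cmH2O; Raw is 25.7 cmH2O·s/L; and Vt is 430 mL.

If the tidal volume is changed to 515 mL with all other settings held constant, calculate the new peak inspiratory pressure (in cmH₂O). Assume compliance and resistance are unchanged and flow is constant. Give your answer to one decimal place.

PIP = Vt/C + R·V̇ + PEEP (constant-flow equation of motion).
Only the elastic term changes: ΔPIP = ΔVt / C = (515 − 430) / 53.8 = 1.58 cmH2O.
Original PIP = 430/53.8 + 25.7×0.7 + 4 = 29.983 cmH2O; new PIP = 29.983 + (1.58) = 31.563 cmH2O.

31.6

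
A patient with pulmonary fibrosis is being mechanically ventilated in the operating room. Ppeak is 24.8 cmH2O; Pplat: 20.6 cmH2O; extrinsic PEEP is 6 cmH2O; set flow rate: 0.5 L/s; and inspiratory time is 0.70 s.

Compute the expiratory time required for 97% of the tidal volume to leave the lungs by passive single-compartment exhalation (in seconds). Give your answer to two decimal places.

0.71

Vt = flow × Ti = 0.5 L/s × 0.70 s × 1000 mL/L = 350.0 mL.
R = (PIP − Pplat)/V̇ = (24.8 − 20.6) / 0.5 = 4.2/0.5 = 8.4 cmH2O·s/L.
C = Vt/(Pplat − PEEP) = 350.0 / (20.6 − 6) = 350.0/14.6 = 23.973 mL/cmH2O.
τ = R × C = 8.4 × 0.02397 L/cmH2O = 0.2013 s.
t = −τ·ln(1 − 0.97) = −0.2013·ln(0.03) = 0.7059 s.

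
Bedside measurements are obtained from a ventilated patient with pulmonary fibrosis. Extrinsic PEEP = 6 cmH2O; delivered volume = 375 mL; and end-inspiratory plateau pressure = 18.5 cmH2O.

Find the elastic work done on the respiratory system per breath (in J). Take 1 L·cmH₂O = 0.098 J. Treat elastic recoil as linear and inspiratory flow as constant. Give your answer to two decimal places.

Elastic work ≈ ½ × (Pplat − PEEP) × Vt = 0.5 × (18.5 − 6) × 0.375 L = 0.5 × 12.5 × 0.375 = 2.344 L·cmH2O.
× 0.098 J/(L·cmH2O) → 0.2297 J.

0.23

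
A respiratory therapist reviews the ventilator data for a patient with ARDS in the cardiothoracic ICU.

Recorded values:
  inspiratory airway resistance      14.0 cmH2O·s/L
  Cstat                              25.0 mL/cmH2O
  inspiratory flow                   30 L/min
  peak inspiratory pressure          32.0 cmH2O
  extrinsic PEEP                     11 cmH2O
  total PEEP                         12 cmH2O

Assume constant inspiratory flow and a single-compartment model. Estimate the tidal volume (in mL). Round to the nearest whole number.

325

Flow: 30 L/min ÷ 60 = 0.5 L/s.
Total PEEP = 12 cmH2O (set 11 + intrinsic 1); this is the baseline alveolar pressure.
Equation of motion (constant flow): PIP = Vt/C + R·V̇ + PEEP.
Vt/C = PIP − R·V̇ − PEEP = 32.0 − 7.0 − 12 = 13.0 cmH2O.
Vt = C × 13.0 = 25.0 × 13.0 = 325.0 mL.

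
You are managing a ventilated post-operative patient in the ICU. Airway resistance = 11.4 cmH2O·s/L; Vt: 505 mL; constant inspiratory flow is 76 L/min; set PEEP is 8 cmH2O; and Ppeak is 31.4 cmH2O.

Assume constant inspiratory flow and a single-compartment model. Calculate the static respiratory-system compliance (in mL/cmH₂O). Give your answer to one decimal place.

Flow: 76 L/min ÷ 60 = 1.2667 L/s.
Equation of motion (constant flow): PIP = Vt/C + R·V̇ + PEEP.
Vt/C = PIP − R·V̇ − PEEP = 31.4 − 11.4×1.2667 − 8 = 31.4 − 14.44 − 8 = 8.96 cmH2O.
C = Vt / 8.96 = 505 / 8.96 = 56.362 mL/cmH2O.

56.4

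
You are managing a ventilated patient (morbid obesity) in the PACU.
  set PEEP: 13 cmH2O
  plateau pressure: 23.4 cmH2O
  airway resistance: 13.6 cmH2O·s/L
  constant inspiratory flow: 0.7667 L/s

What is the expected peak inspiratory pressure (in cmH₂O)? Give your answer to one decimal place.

PIP = Pplat + Raw × flow = 23.4 + 13.6 × 0.7667 = 23.4 + 10.427 = 33.827 cmH2O.

33.8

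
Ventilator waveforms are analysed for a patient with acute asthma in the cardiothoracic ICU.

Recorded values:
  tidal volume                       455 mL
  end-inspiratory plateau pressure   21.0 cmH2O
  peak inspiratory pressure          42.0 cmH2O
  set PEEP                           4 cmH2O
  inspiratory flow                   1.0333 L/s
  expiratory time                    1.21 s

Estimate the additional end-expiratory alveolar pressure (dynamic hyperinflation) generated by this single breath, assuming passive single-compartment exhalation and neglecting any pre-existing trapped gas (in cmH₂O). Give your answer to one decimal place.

R = (PIP − Pplat)/V̇ = (42.0 − 21.0) / 1.0333 = 21.0/1.0333 = 20.323 cmH2O·s/L.
C = Vt/(Pplat − PEEP) = 455.0 / (21.0 − 4) = 455.0/17.0 = 26.765 mL/cmH2O.
τ = R × C = 20.323 × 0.02677 L/cmH2O = 0.544 s.
Fraction remaining = e^(−Te/τ) = e^(−1.21/0.544) = 0.1081; trapped volume = 455.0 × 0.1081 = 49.186 mL.
Additional alveolar pressure from trapping ≈ V_trapped / C = 49.186 / 26.765 = 1.838 cmH2O.

1.8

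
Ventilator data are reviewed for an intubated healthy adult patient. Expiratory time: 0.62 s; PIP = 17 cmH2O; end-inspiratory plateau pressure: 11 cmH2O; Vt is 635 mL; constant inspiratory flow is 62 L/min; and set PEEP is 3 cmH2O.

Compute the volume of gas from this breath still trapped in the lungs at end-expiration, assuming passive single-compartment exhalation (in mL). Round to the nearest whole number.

Flow: 62 L/min ÷ 60 = 1.0333 L/s.
R = (PIP − Pplat)/V̇ = (17 − 11) / 1.0333 = 6.0/1.0333 = 5.807 cmH2O·s/L.
C = Vt/(Pplat − PEEP) = 635.0 / (11 − 3) = 635.0/8.0 = 79.375 mL/cmH2O.
τ = R × C = 5.807 × 0.07938 L/cmH2O = 0.461 s.
Fraction remaining = e^(−Te/τ) = e^(−0.62/0.461) = 0.2606.
Trapped volume = 635.0 × 0.2606 = 165.48 mL.

165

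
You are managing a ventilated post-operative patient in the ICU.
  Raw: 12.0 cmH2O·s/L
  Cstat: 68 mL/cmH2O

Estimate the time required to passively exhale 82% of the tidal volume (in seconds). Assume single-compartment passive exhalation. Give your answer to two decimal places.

τ = R × C = 12.0 × 68 mL/cmH2O = 12.0 × 0.068 L/cmH2O = 0.816 s.
Exhaled fraction f = 1 − e^(−t/τ) → t = −τ·ln(1 − f) = −0.816·ln(0.18) = 1.399 s.

1.40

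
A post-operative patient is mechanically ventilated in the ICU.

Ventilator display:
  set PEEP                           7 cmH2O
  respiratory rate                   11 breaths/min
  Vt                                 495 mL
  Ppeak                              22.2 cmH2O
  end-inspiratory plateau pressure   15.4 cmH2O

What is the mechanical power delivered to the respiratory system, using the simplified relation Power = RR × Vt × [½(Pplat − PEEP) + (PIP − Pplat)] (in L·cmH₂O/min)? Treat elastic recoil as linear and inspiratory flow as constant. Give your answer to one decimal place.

59.9

Per-breath work = Vt × [½(Pplat−PEEP) + (PIP−Pplat)] = 0.495 × [0.5×8.4 + 6.8] = 0.495 × 11.0 = 5.445 L·cmH2O.
Power = 11 × 5.445 = 59.895 L·cmH2O/min.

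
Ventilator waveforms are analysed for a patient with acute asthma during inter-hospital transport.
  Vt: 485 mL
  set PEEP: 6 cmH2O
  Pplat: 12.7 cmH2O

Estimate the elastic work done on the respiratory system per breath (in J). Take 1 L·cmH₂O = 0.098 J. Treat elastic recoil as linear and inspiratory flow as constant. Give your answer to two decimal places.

Elastic work ≈ ½ × (Pplat − PEEP) × Vt = 0.5 × (12.7 − 6) × 0.485 L = 0.5 × 6.7 × 0.485 = 1.625 L·cmH2O.
× 0.098 J/(L·cmH2O) → 0.1593 J.

0.16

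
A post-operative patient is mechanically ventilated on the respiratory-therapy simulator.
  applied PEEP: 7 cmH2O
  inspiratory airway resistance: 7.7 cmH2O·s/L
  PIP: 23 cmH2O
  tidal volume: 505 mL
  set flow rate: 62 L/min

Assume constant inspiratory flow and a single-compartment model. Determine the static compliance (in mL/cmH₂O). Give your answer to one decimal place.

Flow: 62 L/min ÷ 60 = 1.0333 L/s.
Equation of motion (constant flow): PIP = Vt/C + R·V̇ + PEEP.
Vt/C = PIP − R·V̇ − PEEP = 23 − 7.7×1.0333 − 7 = 23 − 7.956 − 7 = 8.044 cmH2O.
C = Vt / 8.044 = 505 / 8.044 = 62.78 mL/cmH2O.

62.8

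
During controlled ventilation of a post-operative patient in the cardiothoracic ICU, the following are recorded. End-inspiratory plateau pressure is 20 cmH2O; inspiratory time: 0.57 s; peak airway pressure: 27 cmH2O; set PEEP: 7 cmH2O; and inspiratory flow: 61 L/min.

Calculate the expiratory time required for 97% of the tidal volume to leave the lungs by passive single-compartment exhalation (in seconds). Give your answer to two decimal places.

Flow: 61 L/min ÷ 60 = 1.0167 L/s.
Vt = flow × Ti = 1.0167 L/s × 0.57 s × 1000 mL/L = 579.52 mL.
R = (PIP − Pplat)/V̇ = (27 − 20) / 1.0167 = 7.0/1.0167 = 6.885 cmH2O·s/L.
C = Vt/(Pplat − PEEP) = 579.52 / (20 − 7) = 579.52/13.0 = 44.578 mL/cmH2O.
τ = R × C = 6.885 × 0.04458 L/cmH2O = 0.3069 s.
t = −τ·ln(1 − 0.97) = −0.3069·ln(0.03) = 1.076 s.

1.08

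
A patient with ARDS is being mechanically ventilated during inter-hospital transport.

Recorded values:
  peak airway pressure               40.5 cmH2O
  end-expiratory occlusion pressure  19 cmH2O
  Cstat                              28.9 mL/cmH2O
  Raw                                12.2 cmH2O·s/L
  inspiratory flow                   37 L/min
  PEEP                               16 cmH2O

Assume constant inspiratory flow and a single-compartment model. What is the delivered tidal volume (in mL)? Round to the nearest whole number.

Flow: 37 L/min ÷ 60 = 0.6167 L/s.
Total PEEP = 19 cmH2O (set 16 + intrinsic 3); this is the baseline alveolar pressure.
Equation of motion (constant flow): PIP = Vt/C + R·V̇ + PEEP.
Vt/C = PIP − R·V̇ − PEEP = 40.5 − 7.524 − 19 = 13.976 cmH2O.
Vt = C × 13.976 = 28.9 × 13.976 = 403.91 mL.

404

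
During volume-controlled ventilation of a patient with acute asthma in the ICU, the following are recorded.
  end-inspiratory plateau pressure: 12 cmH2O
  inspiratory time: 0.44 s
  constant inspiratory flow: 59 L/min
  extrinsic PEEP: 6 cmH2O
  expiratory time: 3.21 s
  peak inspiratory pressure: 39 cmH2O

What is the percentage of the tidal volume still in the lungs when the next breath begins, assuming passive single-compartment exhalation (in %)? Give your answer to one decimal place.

Flow: 59 L/min ÷ 60 = 0.9833 L/s.
Vt = flow × Ti = 0.9833 L/s × 0.44 s × 1000 mL/L = 432.65 mL.
R = (PIP − Pplat)/V̇ = (39 − 12) / 0.9833 = 27.0/0.9833 = 27.459 cmH2O·s/L.
C = Vt/(Pplat − PEEP) = 432.65 / (12 − 6) = 432.65/6.0 = 72.108 mL/cmH2O.
τ = R × C = 27.459 × 0.07211 L/cmH2O = 1.98 s.
Fraction remaining at end-expiration = e^(−Te/τ) = e^(−3.21/1.98) = 0.1977 → 19.77%.

19.8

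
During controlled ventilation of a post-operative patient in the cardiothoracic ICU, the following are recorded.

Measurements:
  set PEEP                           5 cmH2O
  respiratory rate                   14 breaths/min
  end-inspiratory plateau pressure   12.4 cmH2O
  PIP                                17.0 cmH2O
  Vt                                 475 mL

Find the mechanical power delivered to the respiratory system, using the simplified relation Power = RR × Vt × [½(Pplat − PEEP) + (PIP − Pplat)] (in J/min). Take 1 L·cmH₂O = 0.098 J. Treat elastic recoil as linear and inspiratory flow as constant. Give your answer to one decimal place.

5.4

Per-breath work = Vt × [½(Pplat−PEEP) + (PIP−Pplat)] = 0.475 × [0.5×7.4 + 4.6] = 0.475 × 8.3 = 3.943 L·cmH2O.
Power = 14 × 3.943 = 55.202 L·cmH2O/min.
× 0.098 J/(L·cmH2O) → 5.41 J/min.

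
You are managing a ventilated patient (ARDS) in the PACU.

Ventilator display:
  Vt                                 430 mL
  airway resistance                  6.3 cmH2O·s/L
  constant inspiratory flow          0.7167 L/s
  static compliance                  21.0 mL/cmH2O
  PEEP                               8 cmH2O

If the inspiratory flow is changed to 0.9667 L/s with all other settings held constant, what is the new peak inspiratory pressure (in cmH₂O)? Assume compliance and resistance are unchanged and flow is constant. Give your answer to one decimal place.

PIP = Vt/C + R·V̇ + PEEP (constant-flow equation of motion).
Only the resistive term changes: ΔPIP = R × ΔV̇ = 6.3 × (0.9667 − 0.7167) = 6.3 × 0.25 = 1.575 cmH2O.
Original PIP = 430/21.0 + 6.3×0.7167 + 8 = 32.991 cmH2O; new PIP = 32.991 + (1.575) = 34.566 cmH2O.

34.6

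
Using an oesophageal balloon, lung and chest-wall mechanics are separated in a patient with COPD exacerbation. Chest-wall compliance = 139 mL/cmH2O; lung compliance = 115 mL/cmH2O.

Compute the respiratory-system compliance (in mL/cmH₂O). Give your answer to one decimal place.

Lung and chest wall are elastances in series: 1/Crs = 1/CL + 1/Ccw.
1/Crs = 1/115 + 1/139 = 0.01589.
Crs = 62.933 mL/cmH2O.

62.9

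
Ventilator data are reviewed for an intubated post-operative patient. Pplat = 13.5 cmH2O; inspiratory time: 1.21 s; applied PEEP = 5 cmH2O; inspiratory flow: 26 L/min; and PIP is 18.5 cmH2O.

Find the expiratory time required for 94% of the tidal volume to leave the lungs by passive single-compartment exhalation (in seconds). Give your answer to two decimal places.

Flow: 26 L/min ÷ 60 = 0.4333 L/s.
Vt = flow × Ti = 0.4333 L/s × 1.21 s × 1000 mL/L = 524.29 mL.
R = (PIP − Pplat)/V̇ = (18.5 − 13.5) / 0.4333 = 5.0/0.4333 = 11.539 cmH2O·s/L.
C = Vt/(Pplat − PEEP) = 524.29 / (13.5 − 5) = 524.29/8.5 = 61.681 mL/cmH2O.
τ = R × C = 11.539 × 0.06168 L/cmH2O = 0.7117 s.
t = −τ·ln(1 − 0.94) = −0.7117·ln(0.06) = 2.002 s.

2.00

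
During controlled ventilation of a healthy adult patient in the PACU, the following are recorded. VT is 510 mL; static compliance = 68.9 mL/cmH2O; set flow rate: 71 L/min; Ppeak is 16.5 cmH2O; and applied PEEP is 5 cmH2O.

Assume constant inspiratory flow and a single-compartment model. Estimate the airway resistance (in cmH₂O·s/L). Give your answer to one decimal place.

Flow: 71 L/min ÷ 60 = 1.1833 L/s.
Equation of motion (constant flow): PIP = Vt/C + R·V̇ + PEEP.
R·V̇ = PIP − Vt/C − PEEP = 16.5 − 510/68.9 − 5 = 16.5 − 7.402 − 5 = 4.098 cmH2O.
R = 4.098 / 1.1833 = 3.463 cmH2O·s/L.

3.5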